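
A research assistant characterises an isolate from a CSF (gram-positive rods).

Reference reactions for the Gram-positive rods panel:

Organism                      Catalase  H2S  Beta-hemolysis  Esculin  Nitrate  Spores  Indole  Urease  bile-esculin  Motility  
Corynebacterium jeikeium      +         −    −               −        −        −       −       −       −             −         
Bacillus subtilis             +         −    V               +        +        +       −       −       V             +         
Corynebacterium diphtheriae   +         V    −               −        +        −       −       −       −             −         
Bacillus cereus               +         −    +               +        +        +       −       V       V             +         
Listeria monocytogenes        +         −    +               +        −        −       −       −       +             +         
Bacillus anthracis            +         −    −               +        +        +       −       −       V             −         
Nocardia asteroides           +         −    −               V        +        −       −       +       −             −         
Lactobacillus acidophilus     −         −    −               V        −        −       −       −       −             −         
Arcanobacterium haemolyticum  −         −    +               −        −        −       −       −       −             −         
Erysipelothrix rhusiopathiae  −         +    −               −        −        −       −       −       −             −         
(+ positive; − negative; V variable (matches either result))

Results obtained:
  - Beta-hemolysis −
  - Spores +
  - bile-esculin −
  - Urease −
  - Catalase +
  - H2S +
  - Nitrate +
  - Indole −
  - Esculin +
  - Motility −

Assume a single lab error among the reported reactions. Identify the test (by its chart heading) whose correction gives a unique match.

As reported, no row in the chart matches all 10 reactions.
Reversing bile-esculin → still no organism matches.
Reversing Spores → still no organism matches.
Reversing Beta-hemolysis → still no organism matches.
Reversing H2S (to −) → unique match: Bacillus anthracis.
Reversing Catalase → still no organism matches.
Reversing Motility → still no organism matches.
Reversing Indole → still no organism matches.
Reversing Nitrate → still no organism matches.
Reversing Esculin → still no organism matches.
Reversing Urease → still no organism matches.

H2S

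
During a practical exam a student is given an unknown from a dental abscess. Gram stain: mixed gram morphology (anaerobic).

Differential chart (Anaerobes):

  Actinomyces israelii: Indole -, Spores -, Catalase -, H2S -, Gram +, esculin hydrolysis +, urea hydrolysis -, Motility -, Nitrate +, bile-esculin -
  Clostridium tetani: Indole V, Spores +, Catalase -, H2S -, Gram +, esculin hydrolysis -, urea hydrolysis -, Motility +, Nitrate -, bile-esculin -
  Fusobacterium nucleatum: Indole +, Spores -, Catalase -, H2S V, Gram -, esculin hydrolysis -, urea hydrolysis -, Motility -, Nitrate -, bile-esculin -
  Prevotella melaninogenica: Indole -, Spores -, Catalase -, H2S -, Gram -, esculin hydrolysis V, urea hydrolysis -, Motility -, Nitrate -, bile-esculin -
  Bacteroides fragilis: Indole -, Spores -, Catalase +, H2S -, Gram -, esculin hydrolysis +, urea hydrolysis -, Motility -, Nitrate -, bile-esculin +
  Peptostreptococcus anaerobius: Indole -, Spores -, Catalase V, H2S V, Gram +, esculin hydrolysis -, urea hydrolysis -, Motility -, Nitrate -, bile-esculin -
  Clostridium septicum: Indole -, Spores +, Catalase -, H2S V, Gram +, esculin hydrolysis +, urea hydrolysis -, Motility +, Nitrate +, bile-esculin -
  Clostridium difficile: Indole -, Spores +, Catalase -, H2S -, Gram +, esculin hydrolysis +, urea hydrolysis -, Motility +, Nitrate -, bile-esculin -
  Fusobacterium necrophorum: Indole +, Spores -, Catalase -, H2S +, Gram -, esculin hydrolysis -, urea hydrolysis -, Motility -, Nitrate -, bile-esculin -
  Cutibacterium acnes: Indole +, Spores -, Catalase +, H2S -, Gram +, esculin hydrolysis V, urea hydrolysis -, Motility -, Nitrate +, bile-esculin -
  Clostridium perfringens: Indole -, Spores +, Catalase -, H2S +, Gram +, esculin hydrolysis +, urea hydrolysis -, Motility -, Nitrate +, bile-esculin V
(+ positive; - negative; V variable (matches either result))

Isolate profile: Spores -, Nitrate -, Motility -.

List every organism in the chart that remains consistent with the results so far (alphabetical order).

Nitrate -: excludes Actinomyces israelii, Clostridium septicum, Cutibacterium acnes, Clostridium perfringens — 7 left.
Spores -: excludes Clostridium tetani, Clostridium difficile — 5 left.
Motility -: all 5 remaining candidates are consistent.

Bacteroides fragilis, Fusobacterium necrophorum, Fusobacterium nucleatum, Peptostreptococcus anaerobius, Prevotella melaninogenica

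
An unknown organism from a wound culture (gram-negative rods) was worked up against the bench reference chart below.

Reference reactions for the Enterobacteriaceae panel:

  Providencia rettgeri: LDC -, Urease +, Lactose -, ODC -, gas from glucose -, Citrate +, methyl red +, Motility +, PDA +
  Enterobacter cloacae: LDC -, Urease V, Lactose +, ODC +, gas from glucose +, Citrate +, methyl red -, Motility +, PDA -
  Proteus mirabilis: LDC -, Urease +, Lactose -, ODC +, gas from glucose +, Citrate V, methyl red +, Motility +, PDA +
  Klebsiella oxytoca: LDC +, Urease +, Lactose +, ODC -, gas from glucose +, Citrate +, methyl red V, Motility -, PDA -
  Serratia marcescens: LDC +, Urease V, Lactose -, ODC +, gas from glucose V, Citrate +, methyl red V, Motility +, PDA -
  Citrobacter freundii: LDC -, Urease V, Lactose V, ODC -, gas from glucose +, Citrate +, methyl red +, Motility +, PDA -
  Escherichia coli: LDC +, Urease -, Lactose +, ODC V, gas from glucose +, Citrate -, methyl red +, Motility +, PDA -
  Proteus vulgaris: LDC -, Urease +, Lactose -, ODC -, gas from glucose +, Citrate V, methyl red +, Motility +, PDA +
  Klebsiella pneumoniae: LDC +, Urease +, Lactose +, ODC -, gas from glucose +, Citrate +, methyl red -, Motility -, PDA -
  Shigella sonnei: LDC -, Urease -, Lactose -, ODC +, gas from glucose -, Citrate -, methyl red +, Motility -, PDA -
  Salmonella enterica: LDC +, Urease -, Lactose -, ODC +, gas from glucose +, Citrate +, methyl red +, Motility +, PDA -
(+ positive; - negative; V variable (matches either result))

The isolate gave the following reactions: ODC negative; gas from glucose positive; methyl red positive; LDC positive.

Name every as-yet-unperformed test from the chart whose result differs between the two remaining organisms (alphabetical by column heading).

Citrate, Motility, Urease

ODC -: excludes 5 organisms — 6 left.
methyl red +: excludes Klebsiella pneumoniae — 5 left.
gas from glucose +: excludes Providencia rettgeri — 4 left.
LDC +: excludes Citrobacter freundii, Proteus vulgaris — 2 left.
Two candidates remain: Escherichia coli and Klebsiella oxytoca.
  Urease: Escherichia coli -, Klebsiella oxytoca + — discriminates.
  Lactose: + vs + — same for both, does not separate.
  Citrate: Escherichia coli -, Klebsiella oxytoca + — discriminates.
  Motility: Escherichia coli +, Klebsiella oxytoca - — discriminates.
  PDA: - vs - — same for both, does not separate.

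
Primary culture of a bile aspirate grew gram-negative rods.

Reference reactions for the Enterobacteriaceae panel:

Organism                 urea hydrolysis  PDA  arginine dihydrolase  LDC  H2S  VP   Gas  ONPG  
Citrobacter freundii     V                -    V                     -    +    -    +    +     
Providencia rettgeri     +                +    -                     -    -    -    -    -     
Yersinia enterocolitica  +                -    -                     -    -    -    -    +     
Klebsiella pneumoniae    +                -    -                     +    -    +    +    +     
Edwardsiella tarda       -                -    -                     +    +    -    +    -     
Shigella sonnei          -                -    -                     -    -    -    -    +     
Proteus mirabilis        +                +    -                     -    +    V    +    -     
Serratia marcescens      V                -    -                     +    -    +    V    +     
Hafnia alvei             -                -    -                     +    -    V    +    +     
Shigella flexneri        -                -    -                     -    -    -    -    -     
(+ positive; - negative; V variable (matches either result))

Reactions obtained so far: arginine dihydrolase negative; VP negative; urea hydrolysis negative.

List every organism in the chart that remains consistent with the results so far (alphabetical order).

arginine dihydrolase -: all 10 remaining candidates are consistent.
VP -: excludes Klebsiella pneumoniae, Serratia marcescens — 8 left.
urea hydrolysis -: excludes Providencia rettgeri, Yersinia enterocolitica, Proteus mirabilis — 5 left.

Citrobacter freundii, Edwardsiella tarda, Hafnia alvei, Shigella flexneri, Shigella sonnei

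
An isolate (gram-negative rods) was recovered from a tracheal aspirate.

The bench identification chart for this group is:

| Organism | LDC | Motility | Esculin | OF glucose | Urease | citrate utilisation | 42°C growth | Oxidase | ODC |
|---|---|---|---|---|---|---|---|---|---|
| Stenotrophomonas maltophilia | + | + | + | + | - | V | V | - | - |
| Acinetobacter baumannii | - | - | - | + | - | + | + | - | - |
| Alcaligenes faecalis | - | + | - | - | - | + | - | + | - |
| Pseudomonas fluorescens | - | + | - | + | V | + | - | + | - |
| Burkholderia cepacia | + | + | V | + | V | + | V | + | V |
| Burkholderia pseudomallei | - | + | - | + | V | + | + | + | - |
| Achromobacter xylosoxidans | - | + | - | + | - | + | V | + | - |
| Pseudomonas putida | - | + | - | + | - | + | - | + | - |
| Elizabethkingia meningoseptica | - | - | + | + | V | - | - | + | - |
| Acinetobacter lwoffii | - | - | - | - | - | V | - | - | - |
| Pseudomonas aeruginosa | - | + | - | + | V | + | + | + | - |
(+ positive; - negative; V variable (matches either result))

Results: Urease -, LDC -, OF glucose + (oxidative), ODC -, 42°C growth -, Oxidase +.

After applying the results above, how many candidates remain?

LDC -: excludes Stenotrophomonas maltophilia, Burkholderia cepacia — 9 left.
OF glucose +: excludes Alcaligenes faecalis, Acinetobacter lwoffii — 7 left.
Oxidase +: excludes Acinetobacter baumannii — 6 left.
42°C growth -: excludes Burkholderia pseudomallei, Pseudomonas aeruginosa — 4 left.
ODC -: all 4 remaining candidates are consistent.
Urease -: all 4 remaining candidates are consistent.
Still consistent: Achromobacter xylosoxidans, Elizabethkingia meningoseptica, Pseudomonas fluorescens, Pseudomonas putida.

4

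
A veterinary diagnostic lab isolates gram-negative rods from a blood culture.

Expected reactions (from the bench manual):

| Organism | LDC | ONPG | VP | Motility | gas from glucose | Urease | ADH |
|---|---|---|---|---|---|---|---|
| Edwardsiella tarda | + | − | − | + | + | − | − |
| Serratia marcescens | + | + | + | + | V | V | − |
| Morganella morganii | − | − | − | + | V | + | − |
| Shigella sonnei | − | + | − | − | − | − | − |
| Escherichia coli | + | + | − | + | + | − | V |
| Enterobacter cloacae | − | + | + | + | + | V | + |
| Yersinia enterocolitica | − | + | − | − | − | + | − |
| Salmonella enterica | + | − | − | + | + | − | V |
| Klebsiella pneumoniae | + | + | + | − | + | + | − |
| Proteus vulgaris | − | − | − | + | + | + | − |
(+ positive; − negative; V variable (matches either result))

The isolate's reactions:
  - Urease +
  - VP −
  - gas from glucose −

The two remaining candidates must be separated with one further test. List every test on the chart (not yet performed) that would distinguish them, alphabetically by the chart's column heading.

Motility, ONPG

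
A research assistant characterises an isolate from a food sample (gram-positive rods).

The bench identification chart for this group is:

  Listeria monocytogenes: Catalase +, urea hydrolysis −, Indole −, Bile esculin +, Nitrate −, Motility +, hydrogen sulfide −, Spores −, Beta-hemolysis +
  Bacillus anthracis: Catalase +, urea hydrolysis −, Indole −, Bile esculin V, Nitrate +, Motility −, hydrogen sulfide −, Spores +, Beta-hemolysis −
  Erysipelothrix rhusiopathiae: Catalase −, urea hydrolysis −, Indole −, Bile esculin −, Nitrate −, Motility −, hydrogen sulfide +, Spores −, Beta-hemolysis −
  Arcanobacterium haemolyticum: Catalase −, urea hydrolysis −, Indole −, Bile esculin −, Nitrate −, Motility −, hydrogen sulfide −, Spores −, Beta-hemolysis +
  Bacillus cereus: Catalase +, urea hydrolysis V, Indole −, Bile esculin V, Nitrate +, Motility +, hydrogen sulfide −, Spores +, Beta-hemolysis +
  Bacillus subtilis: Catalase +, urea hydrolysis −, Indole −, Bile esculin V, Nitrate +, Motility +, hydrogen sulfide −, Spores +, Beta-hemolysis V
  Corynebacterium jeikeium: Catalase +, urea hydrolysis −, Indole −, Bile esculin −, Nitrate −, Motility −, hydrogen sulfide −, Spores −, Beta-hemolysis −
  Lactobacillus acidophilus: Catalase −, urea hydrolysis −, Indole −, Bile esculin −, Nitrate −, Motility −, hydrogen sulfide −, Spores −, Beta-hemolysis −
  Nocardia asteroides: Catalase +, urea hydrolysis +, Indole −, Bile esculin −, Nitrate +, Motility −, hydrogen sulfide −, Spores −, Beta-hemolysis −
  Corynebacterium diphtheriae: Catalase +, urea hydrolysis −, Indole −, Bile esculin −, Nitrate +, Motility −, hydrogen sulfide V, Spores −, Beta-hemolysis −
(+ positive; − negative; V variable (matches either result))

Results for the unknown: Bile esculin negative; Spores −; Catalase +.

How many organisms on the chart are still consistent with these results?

Catalase +: excludes Erysipelothrix rhusiopathiae, Arcanobacterium haemolyticum, Lactobacillus acidophilus — 7 left.
Bile esculin −: excludes Listeria monocytogenes — 6 left.
Spores −: excludes Bacillus anthracis, Bacillus cereus, Bacillus subtilis — 3 left.
Still consistent: Corynebacterium diphtheriae, Corynebacterium jeikeium, Nocardia asteroides.

3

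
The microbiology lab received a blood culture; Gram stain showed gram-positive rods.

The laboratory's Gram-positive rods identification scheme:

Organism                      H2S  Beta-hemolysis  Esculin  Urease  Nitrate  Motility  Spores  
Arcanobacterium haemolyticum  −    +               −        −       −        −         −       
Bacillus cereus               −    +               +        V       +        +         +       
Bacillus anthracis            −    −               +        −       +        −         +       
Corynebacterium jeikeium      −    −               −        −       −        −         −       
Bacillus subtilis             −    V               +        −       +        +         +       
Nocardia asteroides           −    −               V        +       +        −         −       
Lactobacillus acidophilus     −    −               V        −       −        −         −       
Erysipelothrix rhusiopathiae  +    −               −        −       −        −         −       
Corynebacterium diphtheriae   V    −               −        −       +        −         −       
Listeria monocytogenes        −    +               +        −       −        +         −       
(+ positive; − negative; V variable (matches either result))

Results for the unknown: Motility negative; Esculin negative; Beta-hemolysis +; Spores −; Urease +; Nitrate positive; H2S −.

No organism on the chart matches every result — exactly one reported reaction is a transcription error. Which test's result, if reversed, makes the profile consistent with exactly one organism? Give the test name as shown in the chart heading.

As reported, no row in the chart matches all 7 reactions.
Reversing Beta-hemolysis (to −) → unique match: Nocardia asteroides.
Reversing Esculin → still no organism matches.
Reversing Spores → still no organism matches.
Reversing Motility → still no organism matches.
Reversing Urease → still no organism matches.
Reversing H2S → still no organism matches.
Reversing Nitrate → still no organism matches.

Beta-hemolysis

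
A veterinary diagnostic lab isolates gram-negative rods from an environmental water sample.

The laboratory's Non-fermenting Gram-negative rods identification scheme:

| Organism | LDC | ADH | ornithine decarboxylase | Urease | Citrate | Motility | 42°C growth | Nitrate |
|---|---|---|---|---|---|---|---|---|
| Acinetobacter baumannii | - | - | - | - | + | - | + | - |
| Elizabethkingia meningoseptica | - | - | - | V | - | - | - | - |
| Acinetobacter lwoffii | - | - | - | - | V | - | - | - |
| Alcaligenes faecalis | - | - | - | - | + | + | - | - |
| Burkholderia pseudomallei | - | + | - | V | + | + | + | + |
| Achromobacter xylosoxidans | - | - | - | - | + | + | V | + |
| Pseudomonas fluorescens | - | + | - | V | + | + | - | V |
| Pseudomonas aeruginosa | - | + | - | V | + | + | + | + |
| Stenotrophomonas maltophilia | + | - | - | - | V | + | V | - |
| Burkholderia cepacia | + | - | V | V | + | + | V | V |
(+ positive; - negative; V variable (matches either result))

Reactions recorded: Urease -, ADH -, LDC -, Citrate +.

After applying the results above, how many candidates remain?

4

LDC -: excludes Stenotrophomonas maltophilia, Burkholderia cepacia — 8 left.
Citrate +: excludes Elizabethkingia meningoseptica — 7 left.
Urease -: all 7 remaining candidates are consistent.
ADH -: excludes Burkholderia pseudomallei, Pseudomonas fluorescens, Pseudomonas aeruginosa — 4 left.
Still consistent: Achromobacter xylosoxidans, Acinetobacter baumannii, Acinetobacter lwoffii, Alcaligenes faecalis.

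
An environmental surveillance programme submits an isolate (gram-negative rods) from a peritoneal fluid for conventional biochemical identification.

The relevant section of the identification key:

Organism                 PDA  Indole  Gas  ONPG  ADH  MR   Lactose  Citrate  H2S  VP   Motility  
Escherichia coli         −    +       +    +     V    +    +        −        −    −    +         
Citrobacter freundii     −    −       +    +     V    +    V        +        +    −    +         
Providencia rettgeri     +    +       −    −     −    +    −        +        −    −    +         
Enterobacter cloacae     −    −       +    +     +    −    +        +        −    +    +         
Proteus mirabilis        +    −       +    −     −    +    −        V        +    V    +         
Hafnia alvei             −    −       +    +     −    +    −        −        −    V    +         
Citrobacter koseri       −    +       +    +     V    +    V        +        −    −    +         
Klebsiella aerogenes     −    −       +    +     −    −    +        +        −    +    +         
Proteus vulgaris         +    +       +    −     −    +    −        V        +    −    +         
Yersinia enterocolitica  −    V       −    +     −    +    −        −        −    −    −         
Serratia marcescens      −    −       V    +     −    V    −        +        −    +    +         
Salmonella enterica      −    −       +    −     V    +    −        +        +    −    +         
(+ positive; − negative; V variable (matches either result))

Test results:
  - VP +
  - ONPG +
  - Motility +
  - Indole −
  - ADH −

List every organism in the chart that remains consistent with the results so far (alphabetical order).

Hafnia alvei, Klebsiella aerogenes, Serratia marcescens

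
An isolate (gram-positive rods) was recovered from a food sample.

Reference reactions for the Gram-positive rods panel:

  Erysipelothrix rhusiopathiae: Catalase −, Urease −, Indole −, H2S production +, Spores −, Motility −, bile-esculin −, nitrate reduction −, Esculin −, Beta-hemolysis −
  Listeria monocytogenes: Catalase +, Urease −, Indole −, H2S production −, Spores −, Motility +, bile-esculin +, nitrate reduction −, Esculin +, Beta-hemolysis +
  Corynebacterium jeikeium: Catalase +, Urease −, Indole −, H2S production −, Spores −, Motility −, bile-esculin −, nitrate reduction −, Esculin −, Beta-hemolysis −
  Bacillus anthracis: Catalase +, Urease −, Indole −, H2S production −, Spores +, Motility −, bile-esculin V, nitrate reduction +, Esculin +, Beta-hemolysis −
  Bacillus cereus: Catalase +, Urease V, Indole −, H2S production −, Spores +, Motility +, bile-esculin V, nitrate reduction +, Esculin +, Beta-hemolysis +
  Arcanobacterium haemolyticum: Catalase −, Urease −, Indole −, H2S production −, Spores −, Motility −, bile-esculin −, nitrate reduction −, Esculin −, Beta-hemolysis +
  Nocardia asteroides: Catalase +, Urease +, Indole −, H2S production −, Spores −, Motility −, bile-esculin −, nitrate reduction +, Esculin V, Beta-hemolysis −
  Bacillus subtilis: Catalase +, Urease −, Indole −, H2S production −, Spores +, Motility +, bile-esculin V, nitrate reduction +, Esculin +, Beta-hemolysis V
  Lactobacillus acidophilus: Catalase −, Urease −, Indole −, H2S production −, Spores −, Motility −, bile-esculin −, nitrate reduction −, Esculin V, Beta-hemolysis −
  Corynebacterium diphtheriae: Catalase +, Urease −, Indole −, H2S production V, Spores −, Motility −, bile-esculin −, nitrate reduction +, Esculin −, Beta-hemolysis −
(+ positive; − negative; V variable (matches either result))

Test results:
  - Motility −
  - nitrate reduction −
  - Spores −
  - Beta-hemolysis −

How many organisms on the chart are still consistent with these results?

3

Motility −: excludes Listeria monocytogenes, Bacillus cereus, Bacillus subtilis — 7 left.
Spores −: excludes Bacillus anthracis — 6 left.
nitrate reduction −: excludes Nocardia asteroides, Corynebacterium diphtheriae — 4 left.
Beta-hemolysis −: excludes Arcanobacterium haemolyticum — 3 left.
Still consistent: Corynebacterium jeikeium, Erysipelothrix rhusiopathiae, Lactobacillus acidophilus.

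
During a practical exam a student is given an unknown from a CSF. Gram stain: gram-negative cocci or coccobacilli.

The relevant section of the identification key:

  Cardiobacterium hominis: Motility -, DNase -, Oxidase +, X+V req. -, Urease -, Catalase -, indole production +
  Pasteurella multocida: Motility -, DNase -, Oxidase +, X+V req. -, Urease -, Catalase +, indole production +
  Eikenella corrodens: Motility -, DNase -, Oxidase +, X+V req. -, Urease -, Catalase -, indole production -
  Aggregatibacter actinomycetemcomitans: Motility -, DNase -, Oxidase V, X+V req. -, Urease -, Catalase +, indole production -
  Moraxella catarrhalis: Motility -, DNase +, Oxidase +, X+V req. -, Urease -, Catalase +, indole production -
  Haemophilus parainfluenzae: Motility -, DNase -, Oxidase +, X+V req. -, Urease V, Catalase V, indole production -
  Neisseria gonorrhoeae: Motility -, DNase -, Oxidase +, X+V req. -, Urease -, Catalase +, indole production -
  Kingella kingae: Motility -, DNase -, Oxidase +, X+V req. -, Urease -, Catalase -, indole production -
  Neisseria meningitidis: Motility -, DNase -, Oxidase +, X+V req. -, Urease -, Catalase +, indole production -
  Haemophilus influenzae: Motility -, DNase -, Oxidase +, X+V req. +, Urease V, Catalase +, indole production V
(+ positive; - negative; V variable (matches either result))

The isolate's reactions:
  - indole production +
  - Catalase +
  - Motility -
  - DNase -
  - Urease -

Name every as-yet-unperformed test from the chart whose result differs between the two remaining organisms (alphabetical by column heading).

Catalase +: excludes Cardiobacterium hominis, Eikenella corrodens, Kingella kingae — 7 left.
Motility -: all 7 remaining candidates are consistent.
Urease -: all 7 remaining candidates are consistent.
DNase -: excludes Moraxella catarrhalis — 6 left.
indole production +: excludes Aggregatibacter actinomycetemcomitans, Haemophilus parainfluenzae, Neisseria gonorrhoeae, Neisseria meningitidis — 2 left.
Two candidates remain: Haemophilus influenzae and Pasteurella multocida.
  Oxidase: + vs + — same for both, does not separate.
  X+V req.: Haemophilus influenzae +, Pasteurella multocida - — discriminates.

X+V req.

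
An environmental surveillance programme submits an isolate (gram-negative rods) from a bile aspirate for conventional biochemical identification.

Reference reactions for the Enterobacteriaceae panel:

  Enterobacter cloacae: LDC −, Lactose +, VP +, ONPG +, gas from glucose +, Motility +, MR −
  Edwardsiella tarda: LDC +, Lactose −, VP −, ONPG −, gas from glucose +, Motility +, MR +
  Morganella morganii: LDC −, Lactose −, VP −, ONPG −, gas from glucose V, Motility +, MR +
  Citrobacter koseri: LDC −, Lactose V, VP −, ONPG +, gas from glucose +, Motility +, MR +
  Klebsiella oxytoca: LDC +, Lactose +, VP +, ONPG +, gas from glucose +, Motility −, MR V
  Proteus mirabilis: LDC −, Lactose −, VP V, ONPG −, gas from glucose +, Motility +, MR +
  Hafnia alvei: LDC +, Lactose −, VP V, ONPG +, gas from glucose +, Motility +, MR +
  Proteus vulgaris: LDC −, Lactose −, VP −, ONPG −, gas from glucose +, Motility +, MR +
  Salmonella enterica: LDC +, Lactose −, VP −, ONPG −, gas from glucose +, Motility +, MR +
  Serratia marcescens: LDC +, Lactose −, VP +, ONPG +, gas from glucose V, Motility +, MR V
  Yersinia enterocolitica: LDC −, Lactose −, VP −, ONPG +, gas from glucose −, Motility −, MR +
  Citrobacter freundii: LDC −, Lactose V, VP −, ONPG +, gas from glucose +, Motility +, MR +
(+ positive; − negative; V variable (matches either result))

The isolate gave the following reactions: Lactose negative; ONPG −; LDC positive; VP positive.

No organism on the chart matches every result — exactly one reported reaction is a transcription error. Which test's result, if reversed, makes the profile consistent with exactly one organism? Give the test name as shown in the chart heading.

LDC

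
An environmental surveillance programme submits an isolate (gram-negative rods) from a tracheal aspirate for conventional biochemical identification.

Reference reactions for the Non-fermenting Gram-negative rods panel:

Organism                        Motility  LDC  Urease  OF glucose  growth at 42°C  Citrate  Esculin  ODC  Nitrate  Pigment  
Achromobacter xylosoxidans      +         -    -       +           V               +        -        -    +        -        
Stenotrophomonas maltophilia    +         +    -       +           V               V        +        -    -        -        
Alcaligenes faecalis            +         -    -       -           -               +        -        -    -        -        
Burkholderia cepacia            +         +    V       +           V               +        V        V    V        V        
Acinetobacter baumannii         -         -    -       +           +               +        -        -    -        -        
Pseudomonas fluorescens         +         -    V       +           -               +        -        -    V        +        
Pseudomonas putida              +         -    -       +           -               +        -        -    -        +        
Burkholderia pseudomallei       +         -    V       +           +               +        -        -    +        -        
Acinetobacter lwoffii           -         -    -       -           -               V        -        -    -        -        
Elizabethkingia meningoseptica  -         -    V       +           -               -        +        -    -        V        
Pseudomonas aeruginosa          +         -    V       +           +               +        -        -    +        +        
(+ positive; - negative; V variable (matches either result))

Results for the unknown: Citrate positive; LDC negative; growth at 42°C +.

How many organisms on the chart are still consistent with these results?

LDC -: excludes Stenotrophomonas maltophilia, Burkholderia cepacia — 9 left.
growth at 42°C +: excludes 5 organisms — 4 left.
Citrate +: all 4 remaining candidates are consistent.
Still consistent: Achromobacter xylosoxidans, Acinetobacter baumannii, Burkholderia pseudomallei, Pseudomonas aeruginosa.

4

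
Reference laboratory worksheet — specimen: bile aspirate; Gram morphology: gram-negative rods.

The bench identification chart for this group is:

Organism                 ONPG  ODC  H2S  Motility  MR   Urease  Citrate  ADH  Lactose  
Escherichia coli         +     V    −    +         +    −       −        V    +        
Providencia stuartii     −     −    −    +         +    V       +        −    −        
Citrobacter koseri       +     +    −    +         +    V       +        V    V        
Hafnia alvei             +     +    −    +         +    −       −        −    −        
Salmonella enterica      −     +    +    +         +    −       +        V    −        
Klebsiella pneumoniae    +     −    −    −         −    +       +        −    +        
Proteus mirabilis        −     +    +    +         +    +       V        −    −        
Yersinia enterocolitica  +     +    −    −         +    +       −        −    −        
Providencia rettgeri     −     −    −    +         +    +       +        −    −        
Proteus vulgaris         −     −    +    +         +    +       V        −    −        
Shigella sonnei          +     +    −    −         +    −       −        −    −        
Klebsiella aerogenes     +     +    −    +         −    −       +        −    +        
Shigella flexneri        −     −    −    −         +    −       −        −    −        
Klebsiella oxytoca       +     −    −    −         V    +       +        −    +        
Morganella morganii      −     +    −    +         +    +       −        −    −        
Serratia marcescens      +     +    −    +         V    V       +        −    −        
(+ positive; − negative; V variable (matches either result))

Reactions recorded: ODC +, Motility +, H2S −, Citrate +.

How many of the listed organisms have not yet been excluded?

3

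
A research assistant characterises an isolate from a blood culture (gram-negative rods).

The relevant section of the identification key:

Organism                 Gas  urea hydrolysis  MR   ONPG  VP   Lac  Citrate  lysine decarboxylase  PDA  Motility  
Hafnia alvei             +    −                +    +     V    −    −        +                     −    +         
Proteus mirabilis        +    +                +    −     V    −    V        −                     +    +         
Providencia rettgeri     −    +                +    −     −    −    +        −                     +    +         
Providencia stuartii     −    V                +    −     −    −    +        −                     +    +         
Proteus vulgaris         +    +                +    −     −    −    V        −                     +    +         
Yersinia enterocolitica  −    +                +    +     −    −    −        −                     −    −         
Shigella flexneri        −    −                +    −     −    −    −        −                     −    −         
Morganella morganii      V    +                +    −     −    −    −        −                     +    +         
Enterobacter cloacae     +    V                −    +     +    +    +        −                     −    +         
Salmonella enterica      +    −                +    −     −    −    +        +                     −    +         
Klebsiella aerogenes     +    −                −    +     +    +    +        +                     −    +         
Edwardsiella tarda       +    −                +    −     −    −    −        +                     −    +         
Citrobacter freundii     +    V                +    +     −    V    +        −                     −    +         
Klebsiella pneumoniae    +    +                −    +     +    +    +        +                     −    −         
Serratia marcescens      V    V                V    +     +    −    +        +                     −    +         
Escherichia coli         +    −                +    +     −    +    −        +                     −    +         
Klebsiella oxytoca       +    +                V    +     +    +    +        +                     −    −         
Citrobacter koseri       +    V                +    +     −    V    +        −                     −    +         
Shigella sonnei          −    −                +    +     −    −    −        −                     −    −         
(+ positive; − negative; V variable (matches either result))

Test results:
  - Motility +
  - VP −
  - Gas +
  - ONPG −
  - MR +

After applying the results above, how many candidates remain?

5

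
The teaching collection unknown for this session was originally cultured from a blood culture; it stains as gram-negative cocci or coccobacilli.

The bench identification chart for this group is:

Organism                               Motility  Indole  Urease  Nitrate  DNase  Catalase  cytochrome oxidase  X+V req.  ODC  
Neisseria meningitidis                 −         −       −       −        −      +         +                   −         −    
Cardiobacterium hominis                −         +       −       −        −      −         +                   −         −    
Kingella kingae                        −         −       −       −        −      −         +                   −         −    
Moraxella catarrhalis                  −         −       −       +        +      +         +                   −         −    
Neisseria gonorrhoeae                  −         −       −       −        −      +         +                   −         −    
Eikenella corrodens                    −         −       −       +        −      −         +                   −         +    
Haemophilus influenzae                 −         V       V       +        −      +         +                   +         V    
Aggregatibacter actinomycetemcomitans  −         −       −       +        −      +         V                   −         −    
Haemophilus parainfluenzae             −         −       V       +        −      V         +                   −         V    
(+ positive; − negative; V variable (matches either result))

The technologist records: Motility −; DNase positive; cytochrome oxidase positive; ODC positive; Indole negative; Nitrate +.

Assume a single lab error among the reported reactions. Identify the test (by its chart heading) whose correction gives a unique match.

As reported, no row in the chart matches all 6 reactions.
Reversing DNase → 3 organisms match (not unique).
Reversing ODC (to −) → unique match: Moraxella catarrhalis.
Reversing Nitrate → still no organism matches.
Reversing cytochrome oxidase → still no organism matches.
Reversing Motility → still no organism matches.
Reversing Indole → still no organism matches.

ODC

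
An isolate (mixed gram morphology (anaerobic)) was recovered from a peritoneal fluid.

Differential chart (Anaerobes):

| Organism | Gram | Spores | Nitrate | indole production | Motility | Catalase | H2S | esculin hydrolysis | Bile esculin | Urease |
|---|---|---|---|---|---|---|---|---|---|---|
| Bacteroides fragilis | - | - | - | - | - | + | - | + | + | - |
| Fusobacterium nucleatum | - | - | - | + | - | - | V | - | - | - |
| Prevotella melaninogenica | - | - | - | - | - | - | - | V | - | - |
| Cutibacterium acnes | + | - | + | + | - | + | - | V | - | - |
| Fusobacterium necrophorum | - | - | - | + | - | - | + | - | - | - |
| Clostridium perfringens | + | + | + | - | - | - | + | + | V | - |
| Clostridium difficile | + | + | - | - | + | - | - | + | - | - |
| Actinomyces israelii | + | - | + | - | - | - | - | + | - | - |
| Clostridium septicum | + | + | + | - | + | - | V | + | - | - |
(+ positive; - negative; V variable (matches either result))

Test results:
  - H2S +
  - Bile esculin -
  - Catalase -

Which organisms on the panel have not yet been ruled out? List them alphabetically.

Clostridium perfringens, Clostridium septicum, Fusobacterium necrophorum, Fusobacterium nucleatum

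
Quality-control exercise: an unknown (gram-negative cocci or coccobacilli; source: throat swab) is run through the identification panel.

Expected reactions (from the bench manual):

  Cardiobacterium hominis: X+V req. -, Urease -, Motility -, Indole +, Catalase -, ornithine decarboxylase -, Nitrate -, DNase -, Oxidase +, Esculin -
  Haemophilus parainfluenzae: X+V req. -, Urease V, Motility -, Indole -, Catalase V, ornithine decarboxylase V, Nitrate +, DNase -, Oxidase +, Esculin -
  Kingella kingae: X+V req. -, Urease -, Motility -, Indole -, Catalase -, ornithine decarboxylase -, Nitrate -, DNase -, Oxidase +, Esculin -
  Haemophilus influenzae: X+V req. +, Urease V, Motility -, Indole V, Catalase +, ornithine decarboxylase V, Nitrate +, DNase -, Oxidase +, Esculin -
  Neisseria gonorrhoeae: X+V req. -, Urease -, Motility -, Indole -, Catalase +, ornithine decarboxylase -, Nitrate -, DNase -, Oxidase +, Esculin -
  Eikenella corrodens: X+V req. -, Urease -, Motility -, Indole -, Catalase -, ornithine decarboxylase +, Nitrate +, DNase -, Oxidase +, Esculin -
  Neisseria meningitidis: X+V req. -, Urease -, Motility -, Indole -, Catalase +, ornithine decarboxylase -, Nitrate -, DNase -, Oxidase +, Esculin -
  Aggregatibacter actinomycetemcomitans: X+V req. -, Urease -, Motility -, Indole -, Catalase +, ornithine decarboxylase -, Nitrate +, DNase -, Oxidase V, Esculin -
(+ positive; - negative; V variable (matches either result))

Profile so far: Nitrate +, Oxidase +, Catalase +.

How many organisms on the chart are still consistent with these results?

Catalase +: excludes Cardiobacterium hominis, Kingella kingae, Eikenella corrodens — 5 left.
Nitrate +: excludes Neisseria gonorrhoeae, Neisseria meningitidis — 3 left.
Oxidase +: all 3 remaining candidates are consistent.
Still consistent: Aggregatibacter actinomycetemcomitans, Haemophilus influenzae, Haemophilus parainfluenzae.

3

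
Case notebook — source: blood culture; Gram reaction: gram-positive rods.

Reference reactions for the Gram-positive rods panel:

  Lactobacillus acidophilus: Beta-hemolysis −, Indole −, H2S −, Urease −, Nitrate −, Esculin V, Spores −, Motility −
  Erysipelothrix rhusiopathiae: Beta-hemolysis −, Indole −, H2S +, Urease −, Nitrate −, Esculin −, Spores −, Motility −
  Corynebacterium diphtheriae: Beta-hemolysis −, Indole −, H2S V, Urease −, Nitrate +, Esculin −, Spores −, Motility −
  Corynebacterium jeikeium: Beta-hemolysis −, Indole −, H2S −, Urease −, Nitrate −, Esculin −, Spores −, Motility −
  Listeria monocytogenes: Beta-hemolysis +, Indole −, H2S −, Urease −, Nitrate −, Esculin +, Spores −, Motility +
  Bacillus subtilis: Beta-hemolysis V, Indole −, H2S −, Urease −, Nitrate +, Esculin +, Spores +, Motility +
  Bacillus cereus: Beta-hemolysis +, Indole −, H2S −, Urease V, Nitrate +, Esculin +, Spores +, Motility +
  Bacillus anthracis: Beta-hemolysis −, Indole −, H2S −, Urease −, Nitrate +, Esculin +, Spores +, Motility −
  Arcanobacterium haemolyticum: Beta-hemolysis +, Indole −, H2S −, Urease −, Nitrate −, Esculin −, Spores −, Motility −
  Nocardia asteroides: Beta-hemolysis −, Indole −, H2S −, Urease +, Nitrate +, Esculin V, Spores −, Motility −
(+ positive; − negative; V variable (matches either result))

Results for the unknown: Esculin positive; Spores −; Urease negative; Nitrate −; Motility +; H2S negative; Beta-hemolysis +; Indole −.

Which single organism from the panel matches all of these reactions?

Listeria monocytogenes

Urease −: excludes Nocardia asteroides — 9 left.
Nitrate −: excludes Corynebacterium diphtheriae, Bacillus subtilis, Bacillus cereus, Bacillus anthracis — 5 left.
Indole −: all 5 remaining candidates are consistent.
H2S −: excludes Erysipelothrix rhusiopathiae — 4 left.
Esculin +: excludes Corynebacterium jeikeium, Arcanobacterium haemolyticum — 2 left.
Spores −: all 2 remaining candidates are consistent.
Motility +: excludes Lactobacillus acidophilus — 1 left.
Beta-hemolysis +: the one remaining candidate is consistent.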